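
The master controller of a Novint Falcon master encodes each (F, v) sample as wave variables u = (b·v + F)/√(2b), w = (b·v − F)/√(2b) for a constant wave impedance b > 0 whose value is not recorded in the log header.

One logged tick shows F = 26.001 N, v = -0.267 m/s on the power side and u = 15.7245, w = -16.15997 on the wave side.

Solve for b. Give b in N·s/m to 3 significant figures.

u + w = -0.43547;  u + w = √(2b)·v, so √(2b) = -0.43547/(-0.267) = 1.63097.
b = (√(2b))²/2 = 2.66008/2 = 1.33004.
(Check via u − w = 2F/√(2b): u − w = 31.88447, 2F/√(2b) = 31.88402.)

b = 1.33 N·s/m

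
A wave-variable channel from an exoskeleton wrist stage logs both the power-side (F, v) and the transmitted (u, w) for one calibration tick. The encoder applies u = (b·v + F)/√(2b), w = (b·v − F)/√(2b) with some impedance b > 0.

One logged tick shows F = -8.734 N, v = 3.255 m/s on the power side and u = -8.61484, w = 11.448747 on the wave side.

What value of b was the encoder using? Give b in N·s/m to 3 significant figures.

b = 0.379 N·s/m

u + w = 2.833907;  u + w = √(2b)·v, so √(2b) = 2.833907/3.255 = 0.870632.
b = (√(2b))²/2 = 0.758000/2 = 0.379000.
(Check via u − w = 2F/√(2b): u − w = -20.063587, 2F/√(2b) = -20.063587.)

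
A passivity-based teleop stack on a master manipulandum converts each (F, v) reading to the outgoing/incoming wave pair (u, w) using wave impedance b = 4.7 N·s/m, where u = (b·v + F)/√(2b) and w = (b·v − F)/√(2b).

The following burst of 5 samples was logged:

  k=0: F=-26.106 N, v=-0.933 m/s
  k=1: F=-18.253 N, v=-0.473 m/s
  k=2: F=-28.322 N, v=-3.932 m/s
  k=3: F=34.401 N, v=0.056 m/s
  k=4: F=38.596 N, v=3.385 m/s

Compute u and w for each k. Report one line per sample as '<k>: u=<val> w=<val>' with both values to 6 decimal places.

0: u=-9.945100 w=7.084576
1: u=-6.678567 w=5.228377
2: u=-15.265260 w=3.209976
3: u=11.306215 w=-11.134523
4: u=17.777734 w=-7.399520

k=0: b·v=4.7×(-0.933)=-4.385100; √(2b)=3.065942; u=(-4.385100+(-26.106))/3.065942=-9.945100, w=(-4.385100−(-26.106))/3.065942=7.084576
k=1: b·v=4.7×(-0.473)=-2.223100; √(2b)=3.065942; u=(-2.223100+(-18.253))/3.065942=-6.678567, w=(-2.223100−(-18.253))/3.065942=5.228377
k=2: b·v=4.7×(-3.932)=-18.480400; √(2b)=3.065942; u=(-18.480400+(-28.322))/3.065942=-15.265260, w=(-18.480400−(-28.322))/3.065942=3.209976
k=3: b·v=4.7×0.056=0.263200; √(2b)=3.065942; u=(0.263200+34.401)/3.065942=11.306215, w=(0.263200−34.401)/3.065942=-11.134523
k=4: b·v=4.7×3.385=15.909500; √(2b)=3.065942; u=(15.909500+38.596)/3.065942=17.777734, w=(15.909500−38.596)/3.065942=-7.399520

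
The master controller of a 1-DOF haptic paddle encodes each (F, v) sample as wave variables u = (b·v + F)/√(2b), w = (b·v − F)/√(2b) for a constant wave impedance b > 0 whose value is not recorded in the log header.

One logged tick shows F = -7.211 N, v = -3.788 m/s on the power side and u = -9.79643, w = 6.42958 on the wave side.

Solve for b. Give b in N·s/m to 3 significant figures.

b = 0.395 N·s/m

u + w = -3.3669;  u + w = √(2b)·v, so √(2b) = -3.3669/(-3.788) = 0.8888.
b = (√(2b))²/2 = 0.7900/2 = 0.3950.
(Check via u − w = 2F/√(2b): u − w = -16.2260, 2F/√(2b) = -16.2260.)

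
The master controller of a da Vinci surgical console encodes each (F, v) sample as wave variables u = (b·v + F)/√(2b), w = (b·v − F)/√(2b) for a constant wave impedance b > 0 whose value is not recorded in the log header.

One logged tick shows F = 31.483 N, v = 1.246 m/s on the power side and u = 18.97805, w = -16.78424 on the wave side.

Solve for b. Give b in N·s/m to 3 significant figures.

u + w = 2.19381;  u + w = √(2b)·v, so √(2b) = 2.19381/1.246 = 1.76068.
b = (√(2b))²/2 = 3.10000/2 = 1.55000.
(Check via u − w = 2F/√(2b): u − w = 35.76229, 2F/√(2b) = 35.76227.)

b = 1.55 N·s/m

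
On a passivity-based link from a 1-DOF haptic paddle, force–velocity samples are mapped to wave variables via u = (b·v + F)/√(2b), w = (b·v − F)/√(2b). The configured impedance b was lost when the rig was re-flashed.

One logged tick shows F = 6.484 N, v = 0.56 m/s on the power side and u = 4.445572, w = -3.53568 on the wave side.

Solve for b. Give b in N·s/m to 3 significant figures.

u + w = 0.909892;  u + w = √(2b)·v, so √(2b) = 0.909892/0.56 = 1.624807.
b = (√(2b))²/2 = 2.639998/2 = 1.319999.
(Check via u − w = 2F/√(2b): u − w = 7.981252, 2F/√(2b) = 7.981255.)

b = 1.32 N·s/m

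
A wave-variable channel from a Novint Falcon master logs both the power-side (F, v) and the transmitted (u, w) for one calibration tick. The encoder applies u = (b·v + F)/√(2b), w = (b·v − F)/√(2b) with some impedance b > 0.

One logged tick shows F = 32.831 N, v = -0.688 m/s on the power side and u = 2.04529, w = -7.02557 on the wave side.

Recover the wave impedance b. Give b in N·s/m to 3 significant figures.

u + w = -4.98028;  u + w = √(2b)·v, so √(2b) = -4.98028/(-0.688) = 7.23878.
b = (√(2b))²/2 = 52.39992/2 = 26.19996.
(Check via u − w = 2F/√(2b): u − w = 9.07086, 2F/√(2b) = 9.07087.)

b = 26.2 N·s/m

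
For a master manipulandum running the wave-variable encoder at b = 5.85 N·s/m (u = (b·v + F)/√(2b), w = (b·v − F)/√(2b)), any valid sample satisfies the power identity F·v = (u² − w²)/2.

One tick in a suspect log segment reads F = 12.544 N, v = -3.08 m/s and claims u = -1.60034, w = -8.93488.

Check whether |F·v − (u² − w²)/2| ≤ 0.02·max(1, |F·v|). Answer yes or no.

yes

F·v = 12.544×(-3.08) = -38.6355 W.
(u² − w²)/2 = (2.5611 − 79.8321)/2 = -38.6355 W.
|Δ| = 0.0000;  2% of max(1, |F·v|) = 0.7727.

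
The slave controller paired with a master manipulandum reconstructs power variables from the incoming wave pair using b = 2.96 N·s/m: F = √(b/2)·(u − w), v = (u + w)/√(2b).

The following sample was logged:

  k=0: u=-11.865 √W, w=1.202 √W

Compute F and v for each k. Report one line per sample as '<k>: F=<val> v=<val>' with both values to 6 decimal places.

0: F=-15.896692 v=-4.382466

k=0: u−w=-13.067000, u+w=-10.663000; √(b/2)=1.216553, √(2b)=2.433105; F=1.216553×(-13.067)=-15.896692, v=-10.663000/2.433105=-4.382466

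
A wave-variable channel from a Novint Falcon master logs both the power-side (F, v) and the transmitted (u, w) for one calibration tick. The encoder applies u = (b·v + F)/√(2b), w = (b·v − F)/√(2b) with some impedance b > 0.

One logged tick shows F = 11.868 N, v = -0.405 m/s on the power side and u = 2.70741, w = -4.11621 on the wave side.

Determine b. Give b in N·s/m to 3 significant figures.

b = 6.05 N·s/m

u + w = -1.4088;  u + w = √(2b)·v, so √(2b) = -1.4088/(-0.405) = 3.4785.
b = (√(2b))²/2 = 12.1001/2 = 6.0500.
(Check via u − w = 2F/√(2b): u − w = 6.8236, 2F/√(2b) = 6.8236.)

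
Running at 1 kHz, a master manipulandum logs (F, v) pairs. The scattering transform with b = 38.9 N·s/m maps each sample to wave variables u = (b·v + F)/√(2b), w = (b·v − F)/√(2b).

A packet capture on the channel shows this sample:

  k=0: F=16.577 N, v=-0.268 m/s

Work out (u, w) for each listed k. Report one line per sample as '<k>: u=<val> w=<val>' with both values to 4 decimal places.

0: u=0.6974 w=-3.0613

k=0: b·v=38.9×(-0.268)=-10.4252; √(2b)=8.8204; u=(-10.4252+16.577)/8.8204=0.6974, w=(-10.4252−16.577)/8.8204=-3.0613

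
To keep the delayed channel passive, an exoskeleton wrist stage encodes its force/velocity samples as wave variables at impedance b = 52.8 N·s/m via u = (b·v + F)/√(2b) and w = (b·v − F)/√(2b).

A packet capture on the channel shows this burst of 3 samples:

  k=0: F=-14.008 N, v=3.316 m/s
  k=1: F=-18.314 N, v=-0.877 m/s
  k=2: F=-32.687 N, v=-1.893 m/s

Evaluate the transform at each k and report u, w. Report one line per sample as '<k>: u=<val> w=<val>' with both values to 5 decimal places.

0: u=15.67476 w=18.40107
1: u=-6.28829 w=-2.72393
2: u=-12.90726 w=-6.54556

k=0: b·v=52.8×3.316=175.08480; √(2b)=10.27619; u=(175.08480+(-14.008))/10.27619=15.67476, w=(175.08480−(-14.008))/10.27619=18.40107
k=1: b·v=52.8×(-0.877)=-46.30560; √(2b)=10.27619; u=(-46.30560+(-18.314))/10.27619=-6.28829, w=(-46.30560−(-18.314))/10.27619=-2.72393
k=2: b·v=52.8×(-1.893)=-99.95040; √(2b)=10.27619; u=(-99.95040+(-32.687))/10.27619=-12.90726, w=(-99.95040−(-32.687))/10.27619=-6.54556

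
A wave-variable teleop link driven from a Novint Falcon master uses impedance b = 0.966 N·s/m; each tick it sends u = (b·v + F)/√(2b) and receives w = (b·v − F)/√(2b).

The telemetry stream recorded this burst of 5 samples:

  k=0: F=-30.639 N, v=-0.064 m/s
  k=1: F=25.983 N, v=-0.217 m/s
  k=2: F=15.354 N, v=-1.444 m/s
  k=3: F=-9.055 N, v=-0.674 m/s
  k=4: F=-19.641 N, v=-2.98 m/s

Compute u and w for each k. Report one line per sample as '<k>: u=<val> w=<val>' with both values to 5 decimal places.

k=0: b·v=0.966×(-0.064)=-0.06182; √(2b)=1.38996; u=(-0.06182+(-30.639))/1.38996=-22.08750, w=(-0.06182−(-30.639))/1.38996=21.99854
k=1: b·v=0.966×(-0.217)=-0.20962; √(2b)=1.38996; u=(-0.20962+25.983)/1.38996=18.54248, w=(-0.20962−25.983)/1.38996=-18.84410
k=2: b·v=0.966×(-1.444)=-1.39490; √(2b)=1.38996; u=(-1.39490+15.354)/1.38996=10.04278, w=(-1.39490−15.354)/1.38996=-12.04988
k=3: b·v=0.966×(-0.674)=-0.65108; √(2b)=1.38996; u=(-0.65108+(-9.055))/1.38996=-6.98297, w=(-0.65108−(-9.055))/1.38996=6.04614
k=4: b·v=0.966×(-2.98)=-2.87868; √(2b)=1.38996; u=(-2.87868+(-19.641))/1.38996=-16.20163, w=(-2.87868−(-19.641))/1.38996=12.05954

0: u=-22.08750 w=21.99854
1: u=18.54248 w=-18.84410
2: u=10.04278 w=-12.04988
3: u=-6.98297 w=6.04614
4: u=-16.20163 w=12.05954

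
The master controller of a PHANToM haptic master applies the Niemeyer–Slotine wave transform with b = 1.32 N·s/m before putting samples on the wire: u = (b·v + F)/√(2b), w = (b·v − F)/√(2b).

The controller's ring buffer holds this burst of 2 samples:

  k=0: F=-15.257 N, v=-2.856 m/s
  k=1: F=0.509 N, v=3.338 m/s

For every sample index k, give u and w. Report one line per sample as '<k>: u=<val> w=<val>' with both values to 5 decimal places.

k=0: b·v=1.32×(-2.856)=-3.76992; √(2b)=1.62481; u=(-3.76992+(-15.257))/1.62481=-11.71026, w=(-3.76992−(-15.257))/1.62481=7.06981
k=1: b·v=1.32×3.338=4.40616; √(2b)=1.62481; u=(4.40616+0.509)/1.62481=3.02507, w=(4.40616−0.509)/1.62481=2.39854

0: u=-11.71026 w=7.06981
1: u=3.02507 w=2.39854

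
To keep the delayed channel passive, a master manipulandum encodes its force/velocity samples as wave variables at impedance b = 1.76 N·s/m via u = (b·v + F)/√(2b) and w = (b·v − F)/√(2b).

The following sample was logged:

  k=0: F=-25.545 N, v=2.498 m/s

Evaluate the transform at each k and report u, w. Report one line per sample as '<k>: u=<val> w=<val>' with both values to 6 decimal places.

0: u=-11.272199 w=15.958862

k=0: b·v=1.76×2.498=4.396480; √(2b)=1.876166; u=(4.396480+(-25.545))/1.876166=-11.272199, w=(4.396480−(-25.545))/1.876166=15.958862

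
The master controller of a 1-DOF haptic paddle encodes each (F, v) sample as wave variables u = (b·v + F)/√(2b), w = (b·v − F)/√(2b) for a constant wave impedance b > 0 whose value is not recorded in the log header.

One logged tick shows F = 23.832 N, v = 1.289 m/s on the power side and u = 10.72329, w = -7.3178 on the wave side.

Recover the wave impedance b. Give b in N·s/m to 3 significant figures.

u + w = 3.4055;  u + w = √(2b)·v, so √(2b) = 3.4055/1.289 = 2.6420.
b = (√(2b))²/2 = 6.9800/2 = 3.4900.
(Check via u − w = 2F/√(2b): u − w = 18.0411, 2F/√(2b) = 18.0411.)

b = 3.49 N·s/m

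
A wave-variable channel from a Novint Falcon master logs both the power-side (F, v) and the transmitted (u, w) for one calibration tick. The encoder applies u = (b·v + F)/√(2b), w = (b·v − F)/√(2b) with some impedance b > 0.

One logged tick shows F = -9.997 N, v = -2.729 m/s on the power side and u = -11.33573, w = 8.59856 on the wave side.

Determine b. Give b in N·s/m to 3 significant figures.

b = 0.503 N·s/m

u + w = -2.7372;  u + w = √(2b)·v, so √(2b) = -2.7372/(-2.729) = 1.0030.
b = (√(2b))²/2 = 1.0060/2 = 0.5030.
(Check via u − w = 2F/√(2b): u − w = -19.9343, 2F/√(2b) = -19.9343.)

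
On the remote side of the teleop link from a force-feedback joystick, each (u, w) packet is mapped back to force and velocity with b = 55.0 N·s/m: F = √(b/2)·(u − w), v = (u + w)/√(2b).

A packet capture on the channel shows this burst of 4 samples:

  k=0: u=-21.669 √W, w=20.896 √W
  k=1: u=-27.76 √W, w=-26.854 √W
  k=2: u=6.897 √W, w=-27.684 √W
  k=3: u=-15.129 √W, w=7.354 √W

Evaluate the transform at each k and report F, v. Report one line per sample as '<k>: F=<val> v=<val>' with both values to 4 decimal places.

0: F=-223.2127 v=-0.0737
1: F=-4.7511 v=-5.2072
2: F=181.3443 v=-1.9820
3: F=-117.9018 v=-0.7413

k=0: u−w=-42.5650, u+w=-0.7730; √(b/2)=5.2440, √(2b)=10.4881; F=5.2440×(-42.565)=-223.2127, v=-0.7730/10.4881=-0.0737
k=1: u−w=-0.9060, u+w=-54.6140; √(b/2)=5.2440, √(2b)=10.4881; F=5.2440×(-0.906)=-4.7511, v=-54.6140/10.4881=-5.2072
k=2: u−w=34.5810, u+w=-20.7870; √(b/2)=5.2440, √(2b)=10.4881; F=5.2440×34.581=181.3443, v=-20.7870/10.4881=-1.9820
k=3: u−w=-22.4830, u+w=-7.7750; √(b/2)=5.2440, √(2b)=10.4881; F=5.2440×(-22.483)=-117.9018, v=-7.7750/10.4881=-0.7413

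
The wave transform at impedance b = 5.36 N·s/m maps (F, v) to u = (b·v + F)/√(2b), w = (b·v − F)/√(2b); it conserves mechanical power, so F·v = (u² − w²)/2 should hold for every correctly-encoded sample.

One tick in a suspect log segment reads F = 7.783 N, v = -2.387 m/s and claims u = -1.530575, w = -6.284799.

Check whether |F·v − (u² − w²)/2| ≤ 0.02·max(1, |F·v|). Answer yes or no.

F·v = 7.783×(-2.387) = -18.578021 W.
(u² − w²)/2 = (2.342660 − 39.498698)/2 = -18.578019 W.
|Δ| = 0.000002;  2% of max(1, |F·v|) = 0.371560.

yes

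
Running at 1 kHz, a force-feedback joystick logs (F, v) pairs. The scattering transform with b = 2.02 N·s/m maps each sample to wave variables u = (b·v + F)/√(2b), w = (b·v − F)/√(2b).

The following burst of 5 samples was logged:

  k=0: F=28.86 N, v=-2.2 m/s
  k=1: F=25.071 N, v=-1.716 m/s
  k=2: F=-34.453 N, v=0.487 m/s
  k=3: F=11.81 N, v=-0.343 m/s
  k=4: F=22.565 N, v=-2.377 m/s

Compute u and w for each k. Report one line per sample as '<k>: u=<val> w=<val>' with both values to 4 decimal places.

k=0: b·v=2.02×(-2.2)=-4.4440; √(2b)=2.0100; u=(-4.4440+28.86)/2.0100=12.1474, w=(-4.4440−28.86)/2.0100=-16.5694
k=1: b·v=2.02×(-1.716)=-3.4663; √(2b)=2.0100; u=(-3.4663+25.071)/2.0100=10.7487, w=(-3.4663−25.071)/2.0100=-14.1978
k=2: b·v=2.02×0.487=0.9837; √(2b)=2.0100; u=(0.9837+(-34.453))/2.0100=-16.6516, w=(0.9837−(-34.453))/2.0100=17.6304
k=3: b·v=2.02×(-0.343)=-0.6929; √(2b)=2.0100; u=(-0.6929+11.81)/2.0100=5.5310, w=(-0.6929−11.81)/2.0100=-6.2204
k=4: b·v=2.02×(-2.377)=-4.8015; √(2b)=2.0100; u=(-4.8015+22.565)/2.0100=8.8377, w=(-4.8015−22.565)/2.0100=-13.6154

0: u=12.1474 w=-16.5694
1: u=10.7487 w=-14.1978
2: u=-16.6516 w=17.6304
3: u=5.5310 w=-6.2204
4: u=8.8377 w=-13.6154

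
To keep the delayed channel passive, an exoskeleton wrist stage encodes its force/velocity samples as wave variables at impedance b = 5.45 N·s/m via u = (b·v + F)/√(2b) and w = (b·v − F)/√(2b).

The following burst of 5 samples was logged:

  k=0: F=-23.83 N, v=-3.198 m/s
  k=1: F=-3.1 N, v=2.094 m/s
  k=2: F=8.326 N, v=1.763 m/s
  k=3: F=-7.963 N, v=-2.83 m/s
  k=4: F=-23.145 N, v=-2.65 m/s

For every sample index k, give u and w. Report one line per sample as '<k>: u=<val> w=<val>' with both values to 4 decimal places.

k=0: b·v=5.45×(-3.198)=-17.4291; √(2b)=3.3015; u=(-17.4291+(-23.83))/3.3015=-12.4970, w=(-17.4291−(-23.83))/3.3015=1.9388
k=1: b·v=5.45×2.094=11.4123; √(2b)=3.3015; u=(11.4123+(-3.1))/3.3015=2.5177, w=(11.4123−(-3.1))/3.3015=4.3956
k=2: b·v=5.45×1.763=9.6083; √(2b)=3.3015; u=(9.6083+8.326)/3.3015=5.4322, w=(9.6083−8.326)/3.3015=0.3884
k=3: b·v=5.45×(-2.83)=-15.4235; √(2b)=3.3015; u=(-15.4235+(-7.963))/3.3015=-7.0836, w=(-15.4235−(-7.963))/3.3015=-2.2597
k=4: b·v=5.45×(-2.65)=-14.4425; √(2b)=3.3015; u=(-14.4425+(-23.145))/3.3015=-11.3849, w=(-14.4425−(-23.145))/3.3015=2.6359

0: u=-12.4970 w=1.9388
1: u=2.5177 w=4.3956
2: u=5.4322 w=0.3884
3: u=-7.0836 w=-2.2597
4: u=-11.3849 w=2.6359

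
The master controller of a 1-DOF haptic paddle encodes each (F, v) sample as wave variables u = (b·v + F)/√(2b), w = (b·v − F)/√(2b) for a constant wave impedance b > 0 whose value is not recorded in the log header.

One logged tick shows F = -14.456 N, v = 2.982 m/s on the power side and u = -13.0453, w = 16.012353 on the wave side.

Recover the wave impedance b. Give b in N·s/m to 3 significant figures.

b = 0.495 N·s/m

u + w = 2.967053;  u + w = √(2b)·v, so √(2b) = 2.967053/2.982 = 0.994988.
b = (√(2b))²/2 = 0.990000/2 = 0.495000.
(Check via u − w = 2F/√(2b): u − w = -29.057653, 2F/√(2b) = -29.057649.)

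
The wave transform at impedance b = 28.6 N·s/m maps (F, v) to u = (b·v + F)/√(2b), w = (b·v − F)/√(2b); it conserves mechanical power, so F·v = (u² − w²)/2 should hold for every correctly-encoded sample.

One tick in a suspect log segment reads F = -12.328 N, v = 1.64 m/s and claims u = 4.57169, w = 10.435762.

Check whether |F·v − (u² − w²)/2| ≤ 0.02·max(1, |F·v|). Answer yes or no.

no

F·v = (-12.328)×1.64 = -20.217920 W.
(u² − w²)/2 = (20.900349 − 108.905129)/2 = -44.002390 W.
|Δ| = 23.784470;  2% of max(1, |F·v|) = 0.404358.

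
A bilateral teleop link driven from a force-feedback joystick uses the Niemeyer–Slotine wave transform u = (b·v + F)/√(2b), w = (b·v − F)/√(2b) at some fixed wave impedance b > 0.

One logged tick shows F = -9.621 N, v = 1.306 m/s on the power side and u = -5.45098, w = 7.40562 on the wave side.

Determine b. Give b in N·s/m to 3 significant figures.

b = 1.12 N·s/m

u + w = 1.95464;  u + w = √(2b)·v, so √(2b) = 1.95464/1.306 = 1.49666.
b = (√(2b))²/2 = 2.24000/2 = 1.12000.
(Check via u − w = 2F/√(2b): u − w = -12.85660, 2F/√(2b) = -12.85661.)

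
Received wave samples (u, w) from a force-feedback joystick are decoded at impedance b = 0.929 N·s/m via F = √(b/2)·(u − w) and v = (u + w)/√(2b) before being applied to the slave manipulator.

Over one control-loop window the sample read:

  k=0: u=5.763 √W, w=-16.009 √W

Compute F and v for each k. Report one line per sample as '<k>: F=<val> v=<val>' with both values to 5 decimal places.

k=0: u−w=21.77200, u+w=-10.24600; √(b/2)=0.68154, √(2b)=1.36308; F=0.68154×21.772=14.83854, v=-10.24600/1.36308=-7.51677

0: F=14.83854 v=-7.51677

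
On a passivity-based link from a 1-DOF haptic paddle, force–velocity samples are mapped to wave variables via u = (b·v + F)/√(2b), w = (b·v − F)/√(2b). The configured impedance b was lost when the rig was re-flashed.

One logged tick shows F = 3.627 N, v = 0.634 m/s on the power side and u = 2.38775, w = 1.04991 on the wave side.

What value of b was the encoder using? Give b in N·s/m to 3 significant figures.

u + w = 3.43766;  u + w = √(2b)·v, so √(2b) = 3.43766/0.634 = 5.42218.
b = (√(2b))²/2 = 29.40000/2 = 14.70000.
(Check via u − w = 2F/√(2b): u − w = 1.33784, 2F/√(2b) = 1.33784.)

b = 14.7 N·s/m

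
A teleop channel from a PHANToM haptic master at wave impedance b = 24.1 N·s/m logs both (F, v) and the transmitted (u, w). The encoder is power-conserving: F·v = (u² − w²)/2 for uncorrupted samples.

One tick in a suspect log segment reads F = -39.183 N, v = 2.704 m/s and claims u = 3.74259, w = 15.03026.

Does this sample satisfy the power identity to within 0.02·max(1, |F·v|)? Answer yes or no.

yes

F·v = (-39.183)×2.704 = -105.9508 W.
(u² − w²)/2 = (14.0070 − 225.9087)/2 = -105.9509 W.
|Δ| = 0.0000;  2% of max(1, |F·v|) = 2.1190.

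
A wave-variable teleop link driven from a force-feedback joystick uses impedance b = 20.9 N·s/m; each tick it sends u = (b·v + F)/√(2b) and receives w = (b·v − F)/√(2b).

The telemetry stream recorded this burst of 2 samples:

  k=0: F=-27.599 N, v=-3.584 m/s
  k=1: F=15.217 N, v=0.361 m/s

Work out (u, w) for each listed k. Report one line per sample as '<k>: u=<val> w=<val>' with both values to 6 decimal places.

0: u=-15.854597 w=-7.317009
1: u=3.520630 w=-1.186659

k=0: b·v=20.9×(-3.584)=-74.905600; √(2b)=6.465292; u=(-74.905600+(-27.599))/6.465292=-15.854597, w=(-74.905600−(-27.599))/6.465292=-7.317009
k=1: b·v=20.9×0.361=7.544900; √(2b)=6.465292; u=(7.544900+15.217)/6.465292=3.520630, w=(7.544900−15.217)/6.465292=-1.186659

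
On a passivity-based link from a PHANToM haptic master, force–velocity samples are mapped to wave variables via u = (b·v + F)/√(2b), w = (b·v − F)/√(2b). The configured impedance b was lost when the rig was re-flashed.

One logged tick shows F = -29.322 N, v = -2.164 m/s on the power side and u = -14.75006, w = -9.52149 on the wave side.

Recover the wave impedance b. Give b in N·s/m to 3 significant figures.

b = 62.9 N·s/m

u + w = -24.2715;  u + w = √(2b)·v, so √(2b) = -24.2715/(-2.164) = 11.2161.
b = (√(2b))²/2 = 125.8000/2 = 62.9000.
(Check via u − w = 2F/√(2b): u − w = -5.2286, 2F/√(2b) = -5.2286.)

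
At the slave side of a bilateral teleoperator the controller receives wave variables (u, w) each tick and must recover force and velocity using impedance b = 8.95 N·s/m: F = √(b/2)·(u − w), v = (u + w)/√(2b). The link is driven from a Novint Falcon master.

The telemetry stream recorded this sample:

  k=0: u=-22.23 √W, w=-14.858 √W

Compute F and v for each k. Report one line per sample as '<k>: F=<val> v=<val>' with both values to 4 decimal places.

k=0: u−w=-7.3720, u+w=-37.0880; √(b/2)=2.1154, √(2b)=4.2308; F=2.1154×(-7.372)=-15.5949, v=-37.0880/4.2308=-8.7661

0: F=-15.5949 v=-8.7661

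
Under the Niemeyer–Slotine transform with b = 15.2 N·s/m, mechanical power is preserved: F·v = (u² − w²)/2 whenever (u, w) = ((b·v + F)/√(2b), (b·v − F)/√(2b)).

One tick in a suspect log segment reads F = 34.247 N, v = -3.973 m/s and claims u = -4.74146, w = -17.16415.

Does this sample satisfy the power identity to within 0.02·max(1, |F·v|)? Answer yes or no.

yes

F·v = 34.247×(-3.973) = -136.0633 W.
(u² − w²)/2 = (22.4814 − 294.6080)/2 = -136.0633 W.
|Δ| = 0.0000;  2% of max(1, |F·v|) = 2.7213.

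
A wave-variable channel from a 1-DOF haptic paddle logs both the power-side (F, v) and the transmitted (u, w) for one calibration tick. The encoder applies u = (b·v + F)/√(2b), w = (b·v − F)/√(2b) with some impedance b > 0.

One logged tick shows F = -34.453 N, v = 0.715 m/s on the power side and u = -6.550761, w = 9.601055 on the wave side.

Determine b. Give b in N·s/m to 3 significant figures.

b = 9.1 N·s/m

u + w = 3.050294;  u + w = √(2b)·v, so √(2b) = 3.050294/0.715 = 4.266145.
b = (√(2b))²/2 = 18.199997/2 = 9.099999.
(Check via u − w = 2F/√(2b): u − w = -16.151816, 2F/√(2b) = -16.151817.)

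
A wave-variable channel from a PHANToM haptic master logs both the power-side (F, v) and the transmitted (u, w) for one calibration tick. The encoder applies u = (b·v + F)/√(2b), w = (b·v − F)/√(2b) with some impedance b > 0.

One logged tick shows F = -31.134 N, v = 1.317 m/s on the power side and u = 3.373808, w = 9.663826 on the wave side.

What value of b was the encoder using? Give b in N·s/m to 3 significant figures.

u + w = 13.037634;  u + w = √(2b)·v, so √(2b) = 13.037634/1.317 = 9.899494.
b = (√(2b))²/2 = 97.999987/2 = 48.999994.
(Check via u − w = 2F/√(2b): u − w = -6.290018, 2F/√(2b) = -6.290018.)

b = 49 N·s/m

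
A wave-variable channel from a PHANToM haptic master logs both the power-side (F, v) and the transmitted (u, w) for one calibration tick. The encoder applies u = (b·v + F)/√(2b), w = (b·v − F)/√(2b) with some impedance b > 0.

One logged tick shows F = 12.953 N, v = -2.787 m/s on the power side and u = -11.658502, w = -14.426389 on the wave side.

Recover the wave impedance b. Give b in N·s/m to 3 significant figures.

u + w = -26.084891;  u + w = √(2b)·v, so √(2b) = -26.084891/(-2.787) = 9.359487.
b = (√(2b))²/2 = 87.600002/2 = 43.800001.
(Check via u − w = 2F/√(2b): u − w = 2.767887, 2F/√(2b) = 2.767887.)

b = 43.8 N·s/m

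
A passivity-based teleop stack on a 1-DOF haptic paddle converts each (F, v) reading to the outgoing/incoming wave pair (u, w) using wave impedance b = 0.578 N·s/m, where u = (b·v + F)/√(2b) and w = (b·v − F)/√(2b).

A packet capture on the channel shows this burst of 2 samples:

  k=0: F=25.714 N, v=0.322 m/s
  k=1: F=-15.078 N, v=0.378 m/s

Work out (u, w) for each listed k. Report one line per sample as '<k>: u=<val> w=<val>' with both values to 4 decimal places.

0: u=24.0892 w=-23.7430
1: u=-13.8206 w=14.2270

k=0: b·v=0.578×0.322=0.1861; √(2b)=1.0752; u=(0.1861+25.714)/1.0752=24.0892, w=(0.1861−25.714)/1.0752=-23.7430
k=1: b·v=0.578×0.378=0.2185; √(2b)=1.0752; u=(0.2185+(-15.078))/1.0752=-13.8206, w=(0.2185−(-15.078))/1.0752=14.2270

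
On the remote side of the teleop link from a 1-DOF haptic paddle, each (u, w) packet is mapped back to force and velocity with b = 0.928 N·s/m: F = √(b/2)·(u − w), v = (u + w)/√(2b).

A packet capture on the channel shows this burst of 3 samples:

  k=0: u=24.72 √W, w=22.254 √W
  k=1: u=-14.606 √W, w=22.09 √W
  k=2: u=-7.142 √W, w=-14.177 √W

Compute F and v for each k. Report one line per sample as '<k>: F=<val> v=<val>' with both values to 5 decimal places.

k=0: u−w=2.46600, u+w=46.97400; √(b/2)=0.68118, √(2b)=1.36235; F=0.68118×2.466=1.67978, v=46.97400/1.36235=34.48010
k=1: u−w=-36.69600, u+w=7.48400; √(b/2)=0.68118, √(2b)=1.36235; F=0.68118×(-36.696)=-24.99641, v=7.48400/1.36235=5.49345
k=2: u−w=7.03500, u+w=-21.31900; √(b/2)=0.68118, √(2b)=1.36235; F=0.68118×7.035=4.79207, v=-21.31900/1.36235=-15.64868

0: F=1.67978 v=34.48010
1: F=-24.99641 v=5.49345
2: F=4.79207 v=-15.64868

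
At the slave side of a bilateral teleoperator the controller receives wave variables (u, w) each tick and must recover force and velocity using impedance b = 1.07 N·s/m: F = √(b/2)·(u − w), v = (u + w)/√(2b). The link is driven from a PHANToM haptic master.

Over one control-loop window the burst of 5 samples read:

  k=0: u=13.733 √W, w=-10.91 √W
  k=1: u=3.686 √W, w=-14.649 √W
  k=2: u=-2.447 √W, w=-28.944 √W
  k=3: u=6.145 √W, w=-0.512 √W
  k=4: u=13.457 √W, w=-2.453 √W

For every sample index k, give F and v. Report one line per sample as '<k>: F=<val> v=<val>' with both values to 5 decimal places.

0: F=18.02480 v=1.92976
1: F=13.41090 v=-7.49415
2: F=19.38088 v=-21.45845
3: F=4.86918 v=3.85064
4: F=11.63716 v=7.52218

k=0: u−w=24.64300, u+w=2.82300; √(b/2)=0.73144, √(2b)=1.46287; F=0.73144×24.643=18.02480, v=2.82300/1.46287=1.92976
k=1: u−w=18.33500, u+w=-10.96300; √(b/2)=0.73144, √(2b)=1.46287; F=0.73144×18.335=13.41090, v=-10.96300/1.46287=-7.49415
k=2: u−w=26.49700, u+w=-31.39100; √(b/2)=0.73144, √(2b)=1.46287; F=0.73144×26.497=19.38088, v=-31.39100/1.46287=-21.45845
k=3: u−w=6.65700, u+w=5.63300; √(b/2)=0.73144, √(2b)=1.46287; F=0.73144×6.657=4.86918, v=5.63300/1.46287=3.85064
k=4: u−w=15.91000, u+w=11.00400; √(b/2)=0.73144, √(2b)=1.46287; F=0.73144×15.91=11.63716, v=11.00400/1.46287=7.52218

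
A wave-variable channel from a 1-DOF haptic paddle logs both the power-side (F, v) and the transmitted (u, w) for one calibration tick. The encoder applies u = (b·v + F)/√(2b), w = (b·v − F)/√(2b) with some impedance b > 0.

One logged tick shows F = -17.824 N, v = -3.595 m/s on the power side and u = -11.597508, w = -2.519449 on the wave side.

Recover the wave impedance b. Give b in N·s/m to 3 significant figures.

b = 7.71 N·s/m

u + w = -14.116957;  u + w = √(2b)·v, so √(2b) = -14.116957/(-3.595) = 3.926831.
b = (√(2b))²/2 = 15.420001/2 = 7.710000.
(Check via u − w = 2F/√(2b): u − w = -9.078059, 2F/√(2b) = -9.078058.)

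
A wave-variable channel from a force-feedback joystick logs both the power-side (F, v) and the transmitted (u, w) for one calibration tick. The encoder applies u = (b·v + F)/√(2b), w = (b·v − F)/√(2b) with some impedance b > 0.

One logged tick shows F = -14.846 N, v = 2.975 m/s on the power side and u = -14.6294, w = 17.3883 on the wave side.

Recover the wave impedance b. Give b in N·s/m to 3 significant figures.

b = 0.43 N·s/m

u + w = 2.7589;  u + w = √(2b)·v, so √(2b) = 2.7589/2.975 = 0.9274.
b = (√(2b))²/2 = 0.8600/2 = 0.4300.
(Check via u − w = 2F/√(2b): u − w = -32.0177, 2F/√(2b) = -32.0177.)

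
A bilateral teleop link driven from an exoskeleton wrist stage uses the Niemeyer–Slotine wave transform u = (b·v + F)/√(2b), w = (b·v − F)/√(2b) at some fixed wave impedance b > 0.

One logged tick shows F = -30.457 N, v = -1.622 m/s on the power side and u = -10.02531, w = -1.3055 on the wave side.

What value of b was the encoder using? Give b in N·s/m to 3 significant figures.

u + w = -11.33081;  u + w = √(2b)·v, so √(2b) = -11.33081/(-1.622) = 6.98570.
b = (√(2b))²/2 = 48.80004/2 = 24.40002.
(Check via u − w = 2F/√(2b): u − w = -8.71981, 2F/√(2b) = -8.71981.)

b = 24.4 N·s/m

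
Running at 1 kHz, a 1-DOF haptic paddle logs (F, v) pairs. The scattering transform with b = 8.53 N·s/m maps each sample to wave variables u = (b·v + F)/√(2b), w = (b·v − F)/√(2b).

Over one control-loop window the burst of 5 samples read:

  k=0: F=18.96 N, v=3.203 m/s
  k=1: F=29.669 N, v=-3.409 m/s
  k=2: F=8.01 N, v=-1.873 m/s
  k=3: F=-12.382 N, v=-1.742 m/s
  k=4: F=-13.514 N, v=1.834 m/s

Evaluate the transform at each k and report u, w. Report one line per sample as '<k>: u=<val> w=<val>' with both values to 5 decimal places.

0: u=11.20518 w=2.02441
1: u=0.14290 w=-14.22335
2: u=-1.92881 w=-5.80739
3: u=-6.59535 w=-0.59977
4: u=0.51570 w=7.05941

k=0: b·v=8.53×3.203=27.32159; √(2b)=4.13038; u=(27.32159+18.96)/4.13038=11.20518, w=(27.32159−18.96)/4.13038=2.02441
k=1: b·v=8.53×(-3.409)=-29.07877; √(2b)=4.13038; u=(-29.07877+29.669)/4.13038=0.14290, w=(-29.07877−29.669)/4.13038=-14.22335
k=2: b·v=8.53×(-1.873)=-15.97669; √(2b)=4.13038; u=(-15.97669+8.01)/4.13038=-1.92881, w=(-15.97669−8.01)/4.13038=-5.80739
k=3: b·v=8.53×(-1.742)=-14.85926; √(2b)=4.13038; u=(-14.85926+(-12.382))/4.13038=-6.59535, w=(-14.85926−(-12.382))/4.13038=-0.59977
k=4: b·v=8.53×1.834=15.64402; √(2b)=4.13038; u=(15.64402+(-13.514))/4.13038=0.51570, w=(15.64402−(-13.514))/4.13038=7.05941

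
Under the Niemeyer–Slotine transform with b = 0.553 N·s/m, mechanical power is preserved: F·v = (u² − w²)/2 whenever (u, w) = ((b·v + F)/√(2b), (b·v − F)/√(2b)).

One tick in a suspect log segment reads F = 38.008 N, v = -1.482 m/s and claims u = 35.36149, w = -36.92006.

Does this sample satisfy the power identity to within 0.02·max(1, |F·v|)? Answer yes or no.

F·v = 38.008×(-1.482) = -56.32786 W.
(u² − w²)/2 = (1250.43498 − 1363.09083)/2 = -56.32793 W.
|Δ| = 0.00007;  2% of max(1, |F·v|) = 1.12656.

yes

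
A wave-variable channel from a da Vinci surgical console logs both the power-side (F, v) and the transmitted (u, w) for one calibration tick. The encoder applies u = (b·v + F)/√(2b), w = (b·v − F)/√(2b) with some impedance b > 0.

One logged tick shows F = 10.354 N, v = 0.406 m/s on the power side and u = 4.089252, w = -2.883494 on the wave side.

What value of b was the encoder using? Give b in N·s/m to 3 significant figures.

b = 4.41 N·s/m

u + w = 1.205758;  u + w = √(2b)·v, so √(2b) = 1.205758/0.406 = 2.969847.
b = (√(2b))²/2 = 8.819993/2 = 4.409996.
(Check via u − w = 2F/√(2b): u − w = 6.972746, 2F/√(2b) = 6.972749.)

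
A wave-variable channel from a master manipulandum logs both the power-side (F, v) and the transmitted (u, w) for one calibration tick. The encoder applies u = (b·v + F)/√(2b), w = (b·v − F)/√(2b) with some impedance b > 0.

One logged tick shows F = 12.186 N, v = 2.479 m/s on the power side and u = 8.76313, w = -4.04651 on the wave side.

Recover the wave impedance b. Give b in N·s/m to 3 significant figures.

b = 1.81 N·s/m

u + w = 4.7166;  u + w = √(2b)·v, so √(2b) = 4.7166/2.479 = 1.9026.
b = (√(2b))²/2 = 3.6200/2 = 1.8100.
(Check via u − w = 2F/√(2b): u − w = 12.8096, 2F/√(2b) = 12.8096.)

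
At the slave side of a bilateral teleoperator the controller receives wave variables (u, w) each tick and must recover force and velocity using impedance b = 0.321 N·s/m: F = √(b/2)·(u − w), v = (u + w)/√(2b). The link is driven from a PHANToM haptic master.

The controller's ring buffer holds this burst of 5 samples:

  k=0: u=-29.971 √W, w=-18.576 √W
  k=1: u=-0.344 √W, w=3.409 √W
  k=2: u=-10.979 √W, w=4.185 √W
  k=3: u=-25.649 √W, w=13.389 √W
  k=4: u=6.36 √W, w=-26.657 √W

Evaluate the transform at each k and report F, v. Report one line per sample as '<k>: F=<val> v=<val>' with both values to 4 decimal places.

k=0: u−w=-11.3950, u+w=-48.5470; √(b/2)=0.4006, √(2b)=0.8012; F=0.4006×(-11.395)=-4.5651, v=-48.5470/0.8012=-60.5892
k=1: u−w=-3.7530, u+w=3.0650; √(b/2)=0.4006, √(2b)=0.8012; F=0.4006×(-3.753)=-1.5035, v=3.0650/0.8012=3.8253
k=2: u−w=-15.1640, u+w=-6.7940; √(b/2)=0.4006, √(2b)=0.8012; F=0.4006×(-15.164)=-6.0751, v=-6.7940/0.8012=-8.4793
k=3: u−w=-39.0380, u+w=-12.2600; √(b/2)=0.4006, √(2b)=0.8012; F=0.4006×(-39.038)=-15.6396, v=-12.2600/0.8012=-15.3011
k=4: u−w=33.0170, u+w=-20.2970; √(b/2)=0.4006, √(2b)=0.8012; F=0.4006×33.017=13.2274, v=-20.2970/0.8012=-25.3317

0: F=-4.5651 v=-60.5892
1: F=-1.5035 v=3.8253
2: F=-6.0751 v=-8.4793
3: F=-15.6396 v=-15.3011
4: F=13.2274 v=-25.3317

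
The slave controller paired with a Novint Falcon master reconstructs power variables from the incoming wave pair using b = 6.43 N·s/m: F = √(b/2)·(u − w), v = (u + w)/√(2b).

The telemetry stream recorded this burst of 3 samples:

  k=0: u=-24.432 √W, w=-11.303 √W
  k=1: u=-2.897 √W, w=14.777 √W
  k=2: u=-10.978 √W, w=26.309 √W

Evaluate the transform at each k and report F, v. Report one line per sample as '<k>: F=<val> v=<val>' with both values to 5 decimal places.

k=0: u−w=-13.12900, u+w=-35.73500; √(b/2)=1.79304, √(2b)=3.58608; F=1.79304×(-13.129)=-23.54085, v=-35.73500/3.58608=-9.96491
k=1: u−w=-17.67400, u+w=11.88000; √(b/2)=1.79304, √(2b)=3.58608; F=1.79304×(-17.674)=-31.69023, v=11.88000/3.58608=3.31281
k=2: u−w=-37.28700, u+w=15.33100; √(b/2)=1.79304, √(2b)=3.58608; F=1.79304×(-37.287)=-66.85716, v=15.33100/3.58608=4.27514

0: F=-23.54085 v=-9.96491
1: F=-31.69023 v=3.31281
2: F=-66.85716 v=4.27514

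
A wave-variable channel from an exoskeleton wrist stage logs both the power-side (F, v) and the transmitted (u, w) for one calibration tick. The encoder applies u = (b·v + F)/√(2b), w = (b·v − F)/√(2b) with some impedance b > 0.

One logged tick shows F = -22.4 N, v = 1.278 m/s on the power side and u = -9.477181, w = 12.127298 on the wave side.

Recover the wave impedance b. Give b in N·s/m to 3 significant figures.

b = 2.15 N·s/m

u + w = 2.650117;  u + w = √(2b)·v, so √(2b) = 2.650117/1.278 = 2.073644.
b = (√(2b))²/2 = 4.299999/2 = 2.150000.
(Check via u − w = 2F/√(2b): u − w = -21.604479, 2F/√(2b) = -21.604480.)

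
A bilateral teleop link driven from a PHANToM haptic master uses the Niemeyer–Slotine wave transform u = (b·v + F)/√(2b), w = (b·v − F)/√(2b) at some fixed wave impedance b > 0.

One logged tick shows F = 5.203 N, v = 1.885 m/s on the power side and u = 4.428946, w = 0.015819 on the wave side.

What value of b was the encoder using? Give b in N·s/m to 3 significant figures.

u + w = 4.444765;  u + w = √(2b)·v, so √(2b) = 4.444765/1.885 = 2.357966.
b = (√(2b))²/2 = 5.560001/2 = 2.780001.
(Check via u − w = 2F/√(2b): u − w = 4.413127, 2F/√(2b) = 4.413126.)

b = 2.78 N·s/m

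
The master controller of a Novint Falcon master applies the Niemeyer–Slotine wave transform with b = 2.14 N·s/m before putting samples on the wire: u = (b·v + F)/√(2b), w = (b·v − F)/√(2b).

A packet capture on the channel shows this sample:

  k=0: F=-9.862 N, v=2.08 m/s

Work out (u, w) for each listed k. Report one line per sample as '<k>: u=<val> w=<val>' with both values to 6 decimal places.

0: u=-2.615409 w=6.918546

k=0: b·v=2.14×2.08=4.451200; √(2b)=2.068816; u=(4.451200+(-9.862))/2.068816=-2.615409, w=(4.451200−(-9.862))/2.068816=6.918546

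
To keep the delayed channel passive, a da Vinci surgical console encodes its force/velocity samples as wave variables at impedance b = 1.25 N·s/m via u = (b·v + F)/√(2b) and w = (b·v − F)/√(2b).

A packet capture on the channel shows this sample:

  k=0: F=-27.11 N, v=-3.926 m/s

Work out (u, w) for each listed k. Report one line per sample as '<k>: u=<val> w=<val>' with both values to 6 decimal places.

k=0: b·v=1.25×(-3.926)=-4.907500; √(2b)=1.581139; u=(-4.907500+(-27.11))/1.581139=-20.249645, w=(-4.907500−(-27.11))/1.581139=14.042094

0: u=-20.249645 w=14.042094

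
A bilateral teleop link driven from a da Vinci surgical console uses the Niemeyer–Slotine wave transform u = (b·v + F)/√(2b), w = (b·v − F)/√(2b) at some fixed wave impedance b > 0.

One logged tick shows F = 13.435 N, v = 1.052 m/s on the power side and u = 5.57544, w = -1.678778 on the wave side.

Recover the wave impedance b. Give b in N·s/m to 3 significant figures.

b = 6.86 N·s/m

u + w = 3.896662;  u + w = √(2b)·v, so √(2b) = 3.896662/1.052 = 3.704051.
b = (√(2b))²/2 = 13.719996/2 = 6.859998.
(Check via u − w = 2F/√(2b): u − w = 7.254218, 2F/√(2b) = 7.254219.)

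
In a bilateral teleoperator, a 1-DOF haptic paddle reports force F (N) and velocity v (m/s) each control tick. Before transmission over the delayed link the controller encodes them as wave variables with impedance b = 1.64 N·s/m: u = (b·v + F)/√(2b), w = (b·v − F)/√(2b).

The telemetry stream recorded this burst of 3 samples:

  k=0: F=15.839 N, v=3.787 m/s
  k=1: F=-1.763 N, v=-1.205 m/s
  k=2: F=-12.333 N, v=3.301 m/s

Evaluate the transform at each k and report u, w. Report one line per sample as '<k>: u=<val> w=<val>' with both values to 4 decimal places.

k=0: b·v=1.64×3.787=6.2107; √(2b)=1.8111; u=(6.2107+15.839)/1.8111=12.1749, w=(6.2107−15.839)/1.8111=-5.3164
k=1: b·v=1.64×(-1.205)=-1.9762; √(2b)=1.8111; u=(-1.9762+(-1.763))/1.8111=-2.0646, w=(-1.9762−(-1.763))/1.8111=-0.1177
k=2: b·v=1.64×3.301=5.4136; √(2b)=1.8111; u=(5.4136+(-12.333))/1.8111=-3.8206, w=(5.4136−(-12.333))/1.8111=9.7989

0: u=12.1749 w=-5.3164
1: u=-2.0646 w=-0.1177
2: u=-3.8206 w=9.7989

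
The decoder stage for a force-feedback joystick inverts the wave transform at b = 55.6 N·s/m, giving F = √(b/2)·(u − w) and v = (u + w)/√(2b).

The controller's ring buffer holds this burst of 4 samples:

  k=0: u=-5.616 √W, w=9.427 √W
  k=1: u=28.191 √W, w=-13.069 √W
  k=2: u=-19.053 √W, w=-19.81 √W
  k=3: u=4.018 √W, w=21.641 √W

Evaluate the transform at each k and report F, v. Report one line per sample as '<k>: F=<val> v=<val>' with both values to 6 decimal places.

k=0: u−w=-15.043000, u+w=3.811000; √(b/2)=5.272571, √(2b)=10.545141; F=5.272571×(-15.043)=-79.315278, v=3.811000/10.545141=0.361399
k=1: u−w=41.260000, u+w=15.122000; √(b/2)=5.272571, √(2b)=10.545141; F=5.272571×41.26=217.546260, v=15.122000/10.545141=1.434025
k=2: u−w=0.757000, u+w=-38.863000; √(b/2)=5.272571, √(2b)=10.545141; F=5.272571×0.757=3.991336, v=-38.863000/10.545141=-3.685394
k=3: u−w=-17.623000, u+w=25.659000; √(b/2)=5.272571, √(2b)=10.545141; F=5.272571×(-17.623)=-92.918510, v=25.659000/10.545141=2.433253

0: F=-79.315278 v=0.361399
1: F=217.546260 v=1.434025
2: F=3.991336 v=-3.685394
3: F=-92.918510 v=2.433253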